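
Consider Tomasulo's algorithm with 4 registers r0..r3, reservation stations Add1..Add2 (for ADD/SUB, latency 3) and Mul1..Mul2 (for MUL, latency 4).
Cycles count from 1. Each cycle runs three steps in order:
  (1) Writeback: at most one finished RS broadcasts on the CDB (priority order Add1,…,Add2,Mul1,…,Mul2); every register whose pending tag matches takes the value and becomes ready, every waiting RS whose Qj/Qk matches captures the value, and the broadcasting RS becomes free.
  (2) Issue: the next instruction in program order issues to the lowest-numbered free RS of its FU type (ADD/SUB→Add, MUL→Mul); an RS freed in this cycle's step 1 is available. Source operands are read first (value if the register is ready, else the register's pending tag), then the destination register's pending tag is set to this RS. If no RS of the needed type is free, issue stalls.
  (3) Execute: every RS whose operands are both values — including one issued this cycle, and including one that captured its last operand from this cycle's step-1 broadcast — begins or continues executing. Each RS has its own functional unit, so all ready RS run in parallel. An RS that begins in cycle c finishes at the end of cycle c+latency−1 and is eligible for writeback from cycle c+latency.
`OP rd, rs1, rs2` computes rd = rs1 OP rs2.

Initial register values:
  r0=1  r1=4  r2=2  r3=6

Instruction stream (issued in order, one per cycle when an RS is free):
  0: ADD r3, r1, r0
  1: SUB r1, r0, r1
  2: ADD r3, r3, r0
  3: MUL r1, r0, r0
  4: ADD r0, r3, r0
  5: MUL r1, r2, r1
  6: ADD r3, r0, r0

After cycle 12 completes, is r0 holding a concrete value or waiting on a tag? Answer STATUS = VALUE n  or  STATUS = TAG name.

STATUS = VALUE 7

cycle 1: issue ADD r3<-Add1 // r0:1,r1:4,r2:2,r3:Add1
cycle 2: issue SUB r1<-Add2 // r0:1,r1:Add2,r2:2,r3:Add1
cycle 3: stall // r0:1,r1:Add2,r2:2,r3:Add1
cycle 4: CDB Add1=5; issue ADD r3<-Add1 // r0:1,r1:Add2,r2:2,r3:Add1
cycle 5: CDB Add2=-3; issue MUL r1<-Mul1 // r0:1,r1:Mul1,r2:2,r3:Add1
cycle 6: issue ADD r0<-Add2 // r0:Add2,r1:Mul1,r2:2,r3:Add1
cycle 7: CDB Add1=6; issue MUL r1<-Mul2 // r0:Add2,r1:Mul2,r2:2,r3:6
cycle 8: issue ADD r3<-Add1 // r0:Add2,r1:Mul2,r2:2,r3:Add1
cycle 9: CDB Mul1=1 // r0:Add2,r1:Mul2,r2:2,r3:Add1
cycle 10: CDB Add2=7 // r0:7,r1:Mul2,r2:2,r3:Add1
cycle 11: - // r0:7,r1:Mul2,r2:2,r3:Add1
cycle 12: - // r0:7,r1:Mul2,r2:2,r3:Add1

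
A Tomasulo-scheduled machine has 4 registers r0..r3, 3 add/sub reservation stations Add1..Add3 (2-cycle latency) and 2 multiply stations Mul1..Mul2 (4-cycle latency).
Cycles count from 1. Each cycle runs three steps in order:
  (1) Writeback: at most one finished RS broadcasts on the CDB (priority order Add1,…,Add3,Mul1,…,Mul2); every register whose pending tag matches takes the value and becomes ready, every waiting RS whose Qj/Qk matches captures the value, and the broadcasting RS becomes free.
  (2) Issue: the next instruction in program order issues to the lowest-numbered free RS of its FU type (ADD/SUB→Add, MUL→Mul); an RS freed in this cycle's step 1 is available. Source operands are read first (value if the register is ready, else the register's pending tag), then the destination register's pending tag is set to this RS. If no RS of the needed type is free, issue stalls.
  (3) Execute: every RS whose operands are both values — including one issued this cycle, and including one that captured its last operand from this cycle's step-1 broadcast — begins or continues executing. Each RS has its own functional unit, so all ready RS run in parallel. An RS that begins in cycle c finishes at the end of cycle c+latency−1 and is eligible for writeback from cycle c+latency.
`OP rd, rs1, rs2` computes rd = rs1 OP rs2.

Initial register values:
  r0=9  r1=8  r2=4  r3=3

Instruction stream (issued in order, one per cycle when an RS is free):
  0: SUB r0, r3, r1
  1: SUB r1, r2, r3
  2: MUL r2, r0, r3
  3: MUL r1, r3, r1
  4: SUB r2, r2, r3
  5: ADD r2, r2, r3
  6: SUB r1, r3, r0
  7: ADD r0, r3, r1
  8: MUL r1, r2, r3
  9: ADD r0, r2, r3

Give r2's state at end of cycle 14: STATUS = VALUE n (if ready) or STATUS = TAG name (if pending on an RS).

c1: issue SUB r0<-Add1 | r0:Add1,r1:8,r2:4,r3:3
c2: issue SUB r1<-Add2 | r0:Add1,r1:Add2,r2:4,r3:3
c3: CDB Add1=-5; issue MUL r2<-Mul1 | r0:-5,r1:Add2,r2:Mul1,r3:3
c4: CDB Add2=1; issue MUL r1<-Mul2 | r0:-5,r1:Mul2,r2:Mul1,r3:3
c5: issue SUB r2<-Add1 | r0:-5,r1:Mul2,r2:Add1,r3:3
c6: issue ADD r2<-Add2 | r0:-5,r1:Mul2,r2:Add2,r3:3
c7: CDB Mul1=-15; issue SUB r1<-Add3 | r0:-5,r1:Add3,r2:Add2,r3:3
c8: CDB Mul2=3; stall | r0:-5,r1:Add3,r2:Add2,r3:3
c9: CDB Add1=-18; issue ADD r0<-Add1 | r0:Add1,r1:Add3,r2:Add2,r3:3
c10: CDB Add3=8; issue MUL r1<-Mul1 | r0:Add1,r1:Mul1,r2:Add2,r3:3
c11: CDB Add2=-15; issue ADD r0<-Add2 | r0:Add2,r1:Mul1,r2:-15,r3:3
c12: CDB Add1=11 | r0:Add2,r1:Mul1,r2:-15,r3:3
c13: CDB Add2=-12 | r0:-12,r1:Mul1,r2:-15,r3:3
c14: - | r0:-12,r1:Mul1,r2:-15,r3:3

STATUS = VALUE -15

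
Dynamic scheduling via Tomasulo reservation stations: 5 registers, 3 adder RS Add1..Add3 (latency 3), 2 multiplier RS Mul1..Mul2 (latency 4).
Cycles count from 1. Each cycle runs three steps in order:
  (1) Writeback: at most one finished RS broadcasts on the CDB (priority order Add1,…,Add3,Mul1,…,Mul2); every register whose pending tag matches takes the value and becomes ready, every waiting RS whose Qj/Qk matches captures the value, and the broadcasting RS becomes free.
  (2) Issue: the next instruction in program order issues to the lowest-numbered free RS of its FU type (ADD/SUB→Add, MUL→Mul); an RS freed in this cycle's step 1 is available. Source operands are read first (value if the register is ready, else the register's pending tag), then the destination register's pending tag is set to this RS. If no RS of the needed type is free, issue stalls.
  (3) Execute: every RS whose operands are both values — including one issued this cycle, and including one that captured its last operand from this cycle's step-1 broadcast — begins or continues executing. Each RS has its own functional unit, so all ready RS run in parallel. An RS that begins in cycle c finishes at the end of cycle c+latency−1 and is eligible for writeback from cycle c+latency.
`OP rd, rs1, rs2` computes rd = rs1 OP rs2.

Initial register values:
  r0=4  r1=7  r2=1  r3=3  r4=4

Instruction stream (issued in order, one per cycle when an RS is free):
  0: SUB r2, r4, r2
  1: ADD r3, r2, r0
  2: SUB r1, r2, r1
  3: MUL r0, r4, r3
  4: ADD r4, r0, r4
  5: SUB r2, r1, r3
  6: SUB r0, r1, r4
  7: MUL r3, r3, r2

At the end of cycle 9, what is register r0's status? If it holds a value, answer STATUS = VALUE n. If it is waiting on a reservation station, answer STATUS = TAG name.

  c1: issue SUB r2<-Add1  regs: r0:4,r1:7,r2:Add1,r3:3,r4:4
  c2: issue ADD r3<-Add2  regs: r0:4,r1:7,r2:Add1,r3:Add2,r4:4
  c3: issue SUB r1<-Add3  regs: r0:4,r1:Add3,r2:Add1,r3:Add2,r4:4
  c4: CDB Add1=3; issue MUL r0<-Mul1  regs: r0:Mul1,r1:Add3,r2:3,r3:Add2,r4:4
  c5: issue ADD r4<-Add1  regs: r0:Mul1,r1:Add3,r2:3,r3:Add2,r4:Add1
  c6: stall  regs: r0:Mul1,r1:Add3,r2:3,r3:Add2,r4:Add1
  c7: CDB Add2=7; issue SUB r2<-Add2  regs: r0:Mul1,r1:Add3,r2:Add2,r3:7,r4:Add1
  c8: CDB Add3=-4; issue SUB r0<-Add3  regs: r0:Add3,r1:-4,r2:Add2,r3:7,r4:Add1
  c9: issue MUL r3<-Mul2  regs: r0:Add3,r1:-4,r2:Add2,r3:Mul2,r4:Add1

STATUS = TAG Add3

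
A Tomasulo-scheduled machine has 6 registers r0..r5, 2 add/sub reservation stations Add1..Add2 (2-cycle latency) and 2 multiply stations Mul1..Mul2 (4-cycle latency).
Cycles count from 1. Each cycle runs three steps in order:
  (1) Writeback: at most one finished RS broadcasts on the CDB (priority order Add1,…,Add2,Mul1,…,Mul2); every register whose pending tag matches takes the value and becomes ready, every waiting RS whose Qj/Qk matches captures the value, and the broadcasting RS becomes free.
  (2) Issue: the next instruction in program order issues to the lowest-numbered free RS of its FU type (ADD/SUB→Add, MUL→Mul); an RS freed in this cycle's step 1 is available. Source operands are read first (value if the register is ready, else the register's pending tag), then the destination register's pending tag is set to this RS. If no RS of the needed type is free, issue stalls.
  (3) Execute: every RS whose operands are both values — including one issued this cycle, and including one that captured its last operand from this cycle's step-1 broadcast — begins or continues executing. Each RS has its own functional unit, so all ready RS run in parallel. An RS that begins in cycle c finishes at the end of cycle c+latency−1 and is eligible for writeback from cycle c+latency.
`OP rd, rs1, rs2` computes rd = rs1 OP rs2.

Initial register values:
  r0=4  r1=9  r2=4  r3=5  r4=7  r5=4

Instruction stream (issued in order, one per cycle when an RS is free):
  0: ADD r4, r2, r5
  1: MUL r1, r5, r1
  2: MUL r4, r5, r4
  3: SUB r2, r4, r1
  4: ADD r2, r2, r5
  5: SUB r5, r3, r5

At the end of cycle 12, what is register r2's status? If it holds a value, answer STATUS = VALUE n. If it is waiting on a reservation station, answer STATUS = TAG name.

STATUS = VALUE 0

c1: issue ADD r4<-Add1 | r0:4,r1:9,r2:4,r3:5,r4:Add1,r5:4
c2: issue MUL r1<-Mul1 | r0:4,r1:Mul1,r2:4,r3:5,r4:Add1,r5:4
c3: CDB Add1=8; issue MUL r4<-Mul2 | r0:4,r1:Mul1,r2:4,r3:5,r4:Mul2,r5:4
c4: issue SUB r2<-Add1 | r0:4,r1:Mul1,r2:Add1,r3:5,r4:Mul2,r5:4
c5: issue ADD r2<-Add2 | r0:4,r1:Mul1,r2:Add2,r3:5,r4:Mul2,r5:4
c6: CDB Mul1=36; stall | r0:4,r1:36,r2:Add2,r3:5,r4:Mul2,r5:4
c7: CDB Mul2=32; stall | r0:4,r1:36,r2:Add2,r3:5,r4:32,r5:4
c8: stall | r0:4,r1:36,r2:Add2,r3:5,r4:32,r5:4
c9: CDB Add1=-4; issue SUB r5<-Add1 | r0:4,r1:36,r2:Add2,r3:5,r4:32,r5:Add1
c10: - | r0:4,r1:36,r2:Add2,r3:5,r4:32,r5:Add1
c11: CDB Add1=1 | r0:4,r1:36,r2:Add2,r3:5,r4:32,r5:1
c12: CDB Add2=0 | r0:4,r1:36,r2:0,r3:5,r4:32,r5:1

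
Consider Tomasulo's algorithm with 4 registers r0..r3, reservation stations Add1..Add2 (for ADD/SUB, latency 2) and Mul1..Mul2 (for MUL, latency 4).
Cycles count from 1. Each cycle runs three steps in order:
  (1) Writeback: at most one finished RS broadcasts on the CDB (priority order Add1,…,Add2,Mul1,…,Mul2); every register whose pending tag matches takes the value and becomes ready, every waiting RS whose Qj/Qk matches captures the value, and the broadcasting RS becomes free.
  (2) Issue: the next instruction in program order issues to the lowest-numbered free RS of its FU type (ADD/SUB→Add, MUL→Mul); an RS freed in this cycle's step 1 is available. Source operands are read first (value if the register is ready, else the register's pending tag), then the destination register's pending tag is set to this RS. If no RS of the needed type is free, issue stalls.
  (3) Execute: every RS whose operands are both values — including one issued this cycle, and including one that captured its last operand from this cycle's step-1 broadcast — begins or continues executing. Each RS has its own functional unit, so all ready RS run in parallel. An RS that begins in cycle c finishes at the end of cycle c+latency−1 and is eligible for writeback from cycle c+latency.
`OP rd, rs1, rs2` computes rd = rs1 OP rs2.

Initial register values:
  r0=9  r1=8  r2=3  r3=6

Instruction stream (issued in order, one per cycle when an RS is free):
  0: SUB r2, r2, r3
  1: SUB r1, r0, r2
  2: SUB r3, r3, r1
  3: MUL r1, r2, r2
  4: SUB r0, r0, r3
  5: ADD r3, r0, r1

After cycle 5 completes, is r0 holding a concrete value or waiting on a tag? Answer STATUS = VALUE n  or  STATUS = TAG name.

STATUS = TAG Add2

c1: issue SUB r2<-Add1 | r0:9,r1:8,r2:Add1,r3:6
c2: issue SUB r1<-Add2 | r0:9,r1:Add2,r2:Add1,r3:6
c3: CDB Add1=-3; issue SUB r3<-Add1 | r0:9,r1:Add2,r2:-3,r3:Add1
c4: issue MUL r1<-Mul1 | r0:9,r1:Mul1,r2:-3,r3:Add1
c5: CDB Add2=12; issue SUB r0<-Add2 | r0:Add2,r1:Mul1,r2:-3,r3:Add1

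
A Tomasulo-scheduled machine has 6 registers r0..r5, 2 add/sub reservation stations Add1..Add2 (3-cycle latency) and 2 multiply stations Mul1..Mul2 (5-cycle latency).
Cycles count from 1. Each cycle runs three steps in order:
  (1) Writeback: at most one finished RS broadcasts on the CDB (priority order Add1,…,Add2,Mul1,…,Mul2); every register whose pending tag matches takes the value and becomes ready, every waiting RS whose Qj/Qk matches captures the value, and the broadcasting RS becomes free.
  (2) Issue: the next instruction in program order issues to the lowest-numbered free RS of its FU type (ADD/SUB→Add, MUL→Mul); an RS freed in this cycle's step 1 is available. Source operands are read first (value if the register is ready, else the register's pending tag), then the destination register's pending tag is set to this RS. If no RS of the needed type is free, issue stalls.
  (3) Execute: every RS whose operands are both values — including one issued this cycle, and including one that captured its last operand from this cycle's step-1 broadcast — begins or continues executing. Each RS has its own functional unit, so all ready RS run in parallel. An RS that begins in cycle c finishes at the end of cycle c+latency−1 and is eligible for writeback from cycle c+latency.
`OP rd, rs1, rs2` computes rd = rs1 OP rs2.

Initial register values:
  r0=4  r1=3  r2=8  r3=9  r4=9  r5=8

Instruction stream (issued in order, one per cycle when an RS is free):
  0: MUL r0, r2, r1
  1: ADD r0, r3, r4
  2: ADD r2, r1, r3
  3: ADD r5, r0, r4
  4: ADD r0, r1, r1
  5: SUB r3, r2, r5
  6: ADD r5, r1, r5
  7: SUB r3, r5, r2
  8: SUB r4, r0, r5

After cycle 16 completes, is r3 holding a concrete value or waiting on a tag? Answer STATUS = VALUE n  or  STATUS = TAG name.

  c1: issue MUL r0<-Mul1  regs: r0:Mul1,r1:3,r2:8,r3:9,r4:9,r5:8
  c2: issue ADD r0<-Add1  regs: r0:Add1,r1:3,r2:8,r3:9,r4:9,r5:8
  c3: issue ADD r2<-Add2  regs: r0:Add1,r1:3,r2:Add2,r3:9,r4:9,r5:8
  c4: stall  regs: r0:Add1,r1:3,r2:Add2,r3:9,r4:9,r5:8
  c5: CDB Add1=18; issue ADD r5<-Add1  regs: r0:18,r1:3,r2:Add2,r3:9,r4:9,r5:Add1
  c6: CDB Add2=12; issue ADD r0<-Add2  regs: r0:Add2,r1:3,r2:12,r3:9,r4:9,r5:Add1
  c7: CDB Mul1=24; stall  regs: r0:Add2,r1:3,r2:12,r3:9,r4:9,r5:Add1
  c8: CDB Add1=27; issue SUB r3<-Add1  regs: r0:Add2,r1:3,r2:12,r3:Add1,r4:9,r5:27
  c9: CDB Add2=6; issue ADD r5<-Add2  regs: r0:6,r1:3,r2:12,r3:Add1,r4:9,r5:Add2
  c10: stall  regs: r0:6,r1:3,r2:12,r3:Add1,r4:9,r5:Add2
  c11: CDB Add1=-15; issue SUB r3<-Add1  regs: r0:6,r1:3,r2:12,r3:Add1,r4:9,r5:Add2
  c12: CDB Add2=30; issue SUB r4<-Add2  regs: r0:6,r1:3,r2:12,r3:Add1,r4:Add2,r5:30
  c13: -  regs: r0:6,r1:3,r2:12,r3:Add1,r4:Add2,r5:30
  c14: -  regs: r0:6,r1:3,r2:12,r3:Add1,r4:Add2,r5:30
  c15: CDB Add1=18  regs: r0:6,r1:3,r2:12,r3:18,r4:Add2,r5:30
  c16: CDB Add2=-24  regs: r0:6,r1:3,r2:12,r3:18,r4:-24,r5:30

STATUS = VALUE 18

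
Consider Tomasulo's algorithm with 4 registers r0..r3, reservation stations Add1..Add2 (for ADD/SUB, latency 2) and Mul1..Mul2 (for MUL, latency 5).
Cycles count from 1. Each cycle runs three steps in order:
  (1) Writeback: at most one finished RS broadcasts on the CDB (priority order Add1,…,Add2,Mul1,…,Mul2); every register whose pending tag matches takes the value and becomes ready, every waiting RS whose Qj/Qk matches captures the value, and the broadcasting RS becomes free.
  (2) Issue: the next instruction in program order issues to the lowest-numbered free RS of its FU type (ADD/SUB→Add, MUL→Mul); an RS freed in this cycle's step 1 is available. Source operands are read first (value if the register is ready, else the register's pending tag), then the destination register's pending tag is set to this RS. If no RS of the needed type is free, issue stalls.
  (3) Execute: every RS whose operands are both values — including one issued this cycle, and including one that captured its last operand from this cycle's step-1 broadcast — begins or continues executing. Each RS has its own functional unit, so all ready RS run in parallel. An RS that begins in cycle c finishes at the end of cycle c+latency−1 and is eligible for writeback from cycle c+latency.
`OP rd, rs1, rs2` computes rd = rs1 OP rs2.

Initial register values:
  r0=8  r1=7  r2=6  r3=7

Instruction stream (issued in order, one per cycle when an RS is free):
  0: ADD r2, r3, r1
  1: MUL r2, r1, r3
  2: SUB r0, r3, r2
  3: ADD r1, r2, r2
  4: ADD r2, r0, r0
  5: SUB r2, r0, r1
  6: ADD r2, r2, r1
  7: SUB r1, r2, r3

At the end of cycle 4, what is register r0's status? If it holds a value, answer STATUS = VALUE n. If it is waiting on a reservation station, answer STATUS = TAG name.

STATUS = TAG Add1

c1: issue ADD r2<-Add1 | r0:8,r1:7,r2:Add1,r3:7
c2: issue MUL r2<-Mul1 | r0:8,r1:7,r2:Mul1,r3:7
c3: CDB Add1=14; issue SUB r0<-Add1 | r0:Add1,r1:7,r2:Mul1,r3:7
c4: issue ADD r1<-Add2 | r0:Add1,r1:Add2,r2:Mul1,r3:7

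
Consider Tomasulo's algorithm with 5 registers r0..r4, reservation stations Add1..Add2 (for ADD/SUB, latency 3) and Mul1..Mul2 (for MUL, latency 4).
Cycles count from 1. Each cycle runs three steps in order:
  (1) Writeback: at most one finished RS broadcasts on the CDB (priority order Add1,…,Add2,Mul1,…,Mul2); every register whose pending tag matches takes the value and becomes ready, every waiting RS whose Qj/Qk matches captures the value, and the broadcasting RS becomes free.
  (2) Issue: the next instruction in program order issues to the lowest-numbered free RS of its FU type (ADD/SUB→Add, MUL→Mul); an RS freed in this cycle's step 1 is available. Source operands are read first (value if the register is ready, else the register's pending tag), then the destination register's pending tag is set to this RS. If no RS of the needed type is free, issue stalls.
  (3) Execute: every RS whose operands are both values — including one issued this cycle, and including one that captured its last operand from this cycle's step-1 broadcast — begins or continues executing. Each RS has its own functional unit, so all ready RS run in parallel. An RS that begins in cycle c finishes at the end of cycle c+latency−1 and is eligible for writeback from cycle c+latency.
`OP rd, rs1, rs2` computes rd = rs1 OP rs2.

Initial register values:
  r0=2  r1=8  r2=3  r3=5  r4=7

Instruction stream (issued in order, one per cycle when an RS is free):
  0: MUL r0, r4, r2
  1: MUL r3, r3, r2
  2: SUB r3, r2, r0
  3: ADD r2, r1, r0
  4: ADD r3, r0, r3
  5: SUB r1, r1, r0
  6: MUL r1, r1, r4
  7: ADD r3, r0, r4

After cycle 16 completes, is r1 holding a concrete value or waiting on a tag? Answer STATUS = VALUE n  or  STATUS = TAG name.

c1: issue MUL r0<-Mul1 | r0:Mul1,r1:8,r2:3,r3:5,r4:7
c2: issue MUL r3<-Mul2 | r0:Mul1,r1:8,r2:3,r3:Mul2,r4:7
c3: issue SUB r3<-Add1 | r0:Mul1,r1:8,r2:3,r3:Add1,r4:7
c4: issue ADD r2<-Add2 | r0:Mul1,r1:8,r2:Add2,r3:Add1,r4:7
c5: CDB Mul1=21; stall | r0:21,r1:8,r2:Add2,r3:Add1,r4:7
c6: CDB Mul2=15; stall | r0:21,r1:8,r2:Add2,r3:Add1,r4:7
c7: stall | r0:21,r1:8,r2:Add2,r3:Add1,r4:7
c8: CDB Add1=-18; issue ADD r3<-Add1 | r0:21,r1:8,r2:Add2,r3:Add1,r4:7
c9: CDB Add2=29; issue SUB r1<-Add2 | r0:21,r1:Add2,r2:29,r3:Add1,r4:7
c10: issue MUL r1<-Mul1 | r0:21,r1:Mul1,r2:29,r3:Add1,r4:7
c11: CDB Add1=3; issue ADD r3<-Add1 | r0:21,r1:Mul1,r2:29,r3:Add1,r4:7
c12: CDB Add2=-13 | r0:21,r1:Mul1,r2:29,r3:Add1,r4:7
c13: - | r0:21,r1:Mul1,r2:29,r3:Add1,r4:7
c14: CDB Add1=28 | r0:21,r1:Mul1,r2:29,r3:28,r4:7
c15: - | r0:21,r1:Mul1,r2:29,r3:28,r4:7
c16: CDB Mul1=-91 | r0:21,r1:-91,r2:29,r3:28,r4:7

STATUS = VALUE -91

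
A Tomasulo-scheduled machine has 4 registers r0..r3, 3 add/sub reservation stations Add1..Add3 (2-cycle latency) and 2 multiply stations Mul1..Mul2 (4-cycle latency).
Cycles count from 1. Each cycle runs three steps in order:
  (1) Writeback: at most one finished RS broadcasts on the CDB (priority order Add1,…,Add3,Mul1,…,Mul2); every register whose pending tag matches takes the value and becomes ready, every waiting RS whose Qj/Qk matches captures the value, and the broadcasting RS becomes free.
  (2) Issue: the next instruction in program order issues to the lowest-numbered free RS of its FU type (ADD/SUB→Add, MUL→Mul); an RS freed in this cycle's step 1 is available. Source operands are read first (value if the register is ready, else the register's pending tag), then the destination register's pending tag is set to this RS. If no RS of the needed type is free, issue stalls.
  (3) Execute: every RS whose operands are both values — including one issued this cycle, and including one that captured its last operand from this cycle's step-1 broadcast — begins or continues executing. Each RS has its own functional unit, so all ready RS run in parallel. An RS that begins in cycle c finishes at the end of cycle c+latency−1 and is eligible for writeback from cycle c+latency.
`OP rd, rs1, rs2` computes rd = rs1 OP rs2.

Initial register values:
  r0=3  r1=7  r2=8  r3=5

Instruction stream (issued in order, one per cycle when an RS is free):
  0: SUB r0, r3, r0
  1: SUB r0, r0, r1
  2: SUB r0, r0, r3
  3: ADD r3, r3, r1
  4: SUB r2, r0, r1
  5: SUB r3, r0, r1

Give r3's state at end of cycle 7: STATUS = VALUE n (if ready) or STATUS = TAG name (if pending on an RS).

STATUS = TAG Add3

c1: issue SUB r0<-Add1 | r0:Add1,r1:7,r2:8,r3:5
c2: issue SUB r0<-Add2 | r0:Add2,r1:7,r2:8,r3:5
c3: CDB Add1=2; issue SUB r0<-Add1 | r0:Add1,r1:7,r2:8,r3:5
c4: issue ADD r3<-Add3 | r0:Add1,r1:7,r2:8,r3:Add3
c5: CDB Add2=-5; issue SUB r2<-Add2 | r0:Add1,r1:7,r2:Add2,r3:Add3
c6: CDB Add3=12; issue SUB r3<-Add3 | r0:Add1,r1:7,r2:Add2,r3:Add3
c7: CDB Add1=-10 | r0:-10,r1:7,r2:Add2,r3:Add3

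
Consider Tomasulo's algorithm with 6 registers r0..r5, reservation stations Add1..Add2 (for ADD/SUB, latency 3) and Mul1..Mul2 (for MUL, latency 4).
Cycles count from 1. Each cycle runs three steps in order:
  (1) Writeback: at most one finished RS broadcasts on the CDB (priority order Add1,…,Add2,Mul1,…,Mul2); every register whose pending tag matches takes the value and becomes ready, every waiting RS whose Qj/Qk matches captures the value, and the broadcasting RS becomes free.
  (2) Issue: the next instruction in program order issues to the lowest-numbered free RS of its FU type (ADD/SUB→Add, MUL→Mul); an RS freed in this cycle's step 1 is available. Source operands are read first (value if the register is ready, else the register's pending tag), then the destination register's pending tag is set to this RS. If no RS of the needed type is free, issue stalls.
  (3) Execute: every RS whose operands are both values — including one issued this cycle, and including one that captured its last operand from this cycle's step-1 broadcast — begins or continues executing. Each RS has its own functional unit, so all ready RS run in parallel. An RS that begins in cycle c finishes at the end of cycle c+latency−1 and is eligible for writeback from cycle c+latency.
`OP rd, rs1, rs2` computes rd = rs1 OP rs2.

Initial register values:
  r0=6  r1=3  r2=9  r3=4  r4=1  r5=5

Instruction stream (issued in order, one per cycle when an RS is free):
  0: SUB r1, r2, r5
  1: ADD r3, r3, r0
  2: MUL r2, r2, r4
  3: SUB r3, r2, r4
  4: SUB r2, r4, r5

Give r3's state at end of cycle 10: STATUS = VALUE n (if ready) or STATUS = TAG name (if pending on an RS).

STATUS = VALUE 8

cycle 1: issue SUB r1<-Add1 // r0:6,r1:Add1,r2:9,r3:4,r4:1,r5:5
cycle 2: issue ADD r3<-Add2 // r0:6,r1:Add1,r2:9,r3:Add2,r4:1,r5:5
cycle 3: issue MUL r2<-Mul1 // r0:6,r1:Add1,r2:Mul1,r3:Add2,r4:1,r5:5
cycle 4: CDB Add1=4; issue SUB r3<-Add1 // r0:6,r1:4,r2:Mul1,r3:Add1,r4:1,r5:5
cycle 5: CDB Add2=10; issue SUB r2<-Add2 // r0:6,r1:4,r2:Add2,r3:Add1,r4:1,r5:5
cycle 6: - // r0:6,r1:4,r2:Add2,r3:Add1,r4:1,r5:5
cycle 7: CDB Mul1=9 // r0:6,r1:4,r2:Add2,r3:Add1,r4:1,r5:5
cycle 8: CDB Add2=-4 // r0:6,r1:4,r2:-4,r3:Add1,r4:1,r5:5
cycle 9: - // r0:6,r1:4,r2:-4,r3:Add1,r4:1,r5:5
cycle 10: CDB Add1=8 // r0:6,r1:4,r2:-4,r3:8,r4:1,r5:5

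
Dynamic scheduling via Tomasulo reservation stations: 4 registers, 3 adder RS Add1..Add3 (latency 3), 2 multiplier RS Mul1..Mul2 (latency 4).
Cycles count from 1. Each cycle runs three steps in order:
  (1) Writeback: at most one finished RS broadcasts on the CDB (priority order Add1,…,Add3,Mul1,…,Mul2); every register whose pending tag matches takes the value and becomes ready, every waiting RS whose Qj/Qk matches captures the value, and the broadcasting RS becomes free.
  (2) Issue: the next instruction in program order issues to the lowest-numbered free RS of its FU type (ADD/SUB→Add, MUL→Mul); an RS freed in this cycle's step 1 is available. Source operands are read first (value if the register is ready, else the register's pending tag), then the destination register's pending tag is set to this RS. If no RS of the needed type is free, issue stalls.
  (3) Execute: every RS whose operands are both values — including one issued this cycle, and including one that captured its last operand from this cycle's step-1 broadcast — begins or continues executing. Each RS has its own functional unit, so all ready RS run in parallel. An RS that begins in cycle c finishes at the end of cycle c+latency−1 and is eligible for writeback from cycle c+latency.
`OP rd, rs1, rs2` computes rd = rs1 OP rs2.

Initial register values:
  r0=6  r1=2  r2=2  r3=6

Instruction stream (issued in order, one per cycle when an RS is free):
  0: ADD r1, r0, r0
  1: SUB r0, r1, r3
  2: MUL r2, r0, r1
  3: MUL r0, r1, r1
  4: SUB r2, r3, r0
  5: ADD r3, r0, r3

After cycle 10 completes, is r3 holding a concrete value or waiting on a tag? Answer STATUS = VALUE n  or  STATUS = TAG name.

STATUS = TAG Add3

  c1: issue ADD r1<-Add1  regs: r0:6,r1:Add1,r2:2,r3:6
  c2: issue SUB r0<-Add2  regs: r0:Add2,r1:Add1,r2:2,r3:6
  c3: issue MUL r2<-Mul1  regs: r0:Add2,r1:Add1,r2:Mul1,r3:6
  c4: CDB Add1=12; issue MUL r0<-Mul2  regs: r0:Mul2,r1:12,r2:Mul1,r3:6
  c5: issue SUB r2<-Add1  regs: r0:Mul2,r1:12,r2:Add1,r3:6
  c6: issue ADD r3<-Add3  regs: r0:Mul2,r1:12,r2:Add1,r3:Add3
  c7: CDB Add2=6  regs: r0:Mul2,r1:12,r2:Add1,r3:Add3
  c8: CDB Mul2=144  regs: r0:144,r1:12,r2:Add1,r3:Add3
  c9: -  regs: r0:144,r1:12,r2:Add1,r3:Add3
  c10: -  regs: r0:144,r1:12,r2:Add1,r3:Add3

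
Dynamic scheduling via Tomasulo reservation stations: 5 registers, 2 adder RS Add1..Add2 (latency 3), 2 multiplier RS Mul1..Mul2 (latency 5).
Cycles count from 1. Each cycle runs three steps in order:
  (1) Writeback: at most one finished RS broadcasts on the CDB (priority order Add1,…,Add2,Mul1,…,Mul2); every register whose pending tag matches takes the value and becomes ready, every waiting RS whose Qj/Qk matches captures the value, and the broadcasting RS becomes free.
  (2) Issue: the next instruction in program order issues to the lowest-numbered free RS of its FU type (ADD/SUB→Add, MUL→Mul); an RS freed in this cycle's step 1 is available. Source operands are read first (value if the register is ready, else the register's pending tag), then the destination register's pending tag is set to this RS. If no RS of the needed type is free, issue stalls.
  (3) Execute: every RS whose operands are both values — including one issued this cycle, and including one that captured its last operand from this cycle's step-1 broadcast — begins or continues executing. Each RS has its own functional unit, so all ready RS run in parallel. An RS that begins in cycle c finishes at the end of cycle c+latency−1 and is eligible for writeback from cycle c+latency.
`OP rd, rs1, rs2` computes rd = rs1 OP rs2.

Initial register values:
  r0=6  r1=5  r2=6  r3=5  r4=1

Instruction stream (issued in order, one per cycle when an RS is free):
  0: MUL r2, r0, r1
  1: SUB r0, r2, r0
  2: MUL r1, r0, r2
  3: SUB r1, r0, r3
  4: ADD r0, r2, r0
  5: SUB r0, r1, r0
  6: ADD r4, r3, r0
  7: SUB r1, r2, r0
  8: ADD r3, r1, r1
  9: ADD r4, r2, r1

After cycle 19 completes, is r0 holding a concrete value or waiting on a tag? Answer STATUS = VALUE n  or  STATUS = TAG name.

  c1: issue MUL r2<-Mul1  regs: r0:6,r1:5,r2:Mul1,r3:5,r4:1
  c2: issue SUB r0<-Add1  regs: r0:Add1,r1:5,r2:Mul1,r3:5,r4:1
  c3: issue MUL r1<-Mul2  regs: r0:Add1,r1:Mul2,r2:Mul1,r3:5,r4:1
  c4: issue SUB r1<-Add2  regs: r0:Add1,r1:Add2,r2:Mul1,r3:5,r4:1
  c5: stall  regs: r0:Add1,r1:Add2,r2:Mul1,r3:5,r4:1
  c6: CDB Mul1=30; stall  regs: r0:Add1,r1:Add2,r2:30,r3:5,r4:1
  c7: stall  regs: r0:Add1,r1:Add2,r2:30,r3:5,r4:1
  c8: stall  regs: r0:Add1,r1:Add2,r2:30,r3:5,r4:1
  c9: CDB Add1=24; issue ADD r0<-Add1  regs: r0:Add1,r1:Add2,r2:30,r3:5,r4:1
  c10: stall  regs: r0:Add1,r1:Add2,r2:30,r3:5,r4:1
  c11: stall  regs: r0:Add1,r1:Add2,r2:30,r3:5,r4:1
  c12: CDB Add1=54; issue SUB r0<-Add1  regs: r0:Add1,r1:Add2,r2:30,r3:5,r4:1
  c13: CDB Add2=19; issue ADD r4<-Add2  regs: r0:Add1,r1:19,r2:30,r3:5,r4:Add2
  c14: CDB Mul2=720; stall  regs: r0:Add1,r1:19,r2:30,r3:5,r4:Add2
  c15: stall  regs: r0:Add1,r1:19,r2:30,r3:5,r4:Add2
  c16: CDB Add1=-35; issue SUB r1<-Add1  regs: r0:-35,r1:Add1,r2:30,r3:5,r4:Add2
  c17: stall  regs: r0:-35,r1:Add1,r2:30,r3:5,r4:Add2
  c18: stall  regs: r0:-35,r1:Add1,r2:30,r3:5,r4:Add2
  c19: CDB Add1=65; issue ADD r3<-Add1  regs: r0:-35,r1:65,r2:30,r3:Add1,r4:Add2

STATUS = VALUE -35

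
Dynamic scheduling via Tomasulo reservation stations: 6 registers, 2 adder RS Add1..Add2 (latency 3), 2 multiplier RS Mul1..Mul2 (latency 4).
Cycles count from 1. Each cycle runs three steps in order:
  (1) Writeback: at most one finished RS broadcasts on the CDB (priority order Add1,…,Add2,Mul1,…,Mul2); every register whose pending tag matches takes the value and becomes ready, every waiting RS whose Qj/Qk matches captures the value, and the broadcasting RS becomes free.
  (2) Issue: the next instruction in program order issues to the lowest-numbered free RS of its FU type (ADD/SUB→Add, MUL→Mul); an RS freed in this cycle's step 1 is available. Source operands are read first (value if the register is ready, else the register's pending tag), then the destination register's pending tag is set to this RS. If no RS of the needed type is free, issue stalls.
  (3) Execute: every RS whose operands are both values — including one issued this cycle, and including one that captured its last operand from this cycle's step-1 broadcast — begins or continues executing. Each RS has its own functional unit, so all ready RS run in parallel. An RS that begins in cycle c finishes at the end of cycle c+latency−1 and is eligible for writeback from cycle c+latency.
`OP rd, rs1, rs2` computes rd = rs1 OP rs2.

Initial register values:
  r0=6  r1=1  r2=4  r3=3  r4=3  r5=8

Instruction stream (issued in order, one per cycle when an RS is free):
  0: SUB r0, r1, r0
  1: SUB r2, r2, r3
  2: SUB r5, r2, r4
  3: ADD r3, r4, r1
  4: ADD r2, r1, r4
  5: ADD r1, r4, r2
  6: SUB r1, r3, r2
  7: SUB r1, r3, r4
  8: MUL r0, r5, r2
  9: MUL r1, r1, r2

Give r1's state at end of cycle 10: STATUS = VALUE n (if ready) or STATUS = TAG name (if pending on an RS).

cycle 1: issue SUB r0<-Add1 // r0:Add1,r1:1,r2:4,r3:3,r4:3,r5:8
cycle 2: issue SUB r2<-Add2 // r0:Add1,r1:1,r2:Add2,r3:3,r4:3,r5:8
cycle 3: stall // r0:Add1,r1:1,r2:Add2,r3:3,r4:3,r5:8
cycle 4: CDB Add1=-5; issue SUB r5<-Add1 // r0:-5,r1:1,r2:Add2,r3:3,r4:3,r5:Add1
cycle 5: CDB Add2=1; issue ADD r3<-Add2 // r0:-5,r1:1,r2:1,r3:Add2,r4:3,r5:Add1
cycle 6: stall // r0:-5,r1:1,r2:1,r3:Add2,r4:3,r5:Add1
cycle 7: stall // r0:-5,r1:1,r2:1,r3:Add2,r4:3,r5:Add1
cycle 8: CDB Add1=-2; issue ADD r2<-Add1 // r0:-5,r1:1,r2:Add1,r3:Add2,r4:3,r5:-2
cycle 9: CDB Add2=4; issue ADD r1<-Add2 // r0:-5,r1:Add2,r2:Add1,r3:4,r4:3,r5:-2
cycle 10: stall // r0:-5,r1:Add2,r2:Add1,r3:4,r4:3,r5:-2

STATUS = TAG Add2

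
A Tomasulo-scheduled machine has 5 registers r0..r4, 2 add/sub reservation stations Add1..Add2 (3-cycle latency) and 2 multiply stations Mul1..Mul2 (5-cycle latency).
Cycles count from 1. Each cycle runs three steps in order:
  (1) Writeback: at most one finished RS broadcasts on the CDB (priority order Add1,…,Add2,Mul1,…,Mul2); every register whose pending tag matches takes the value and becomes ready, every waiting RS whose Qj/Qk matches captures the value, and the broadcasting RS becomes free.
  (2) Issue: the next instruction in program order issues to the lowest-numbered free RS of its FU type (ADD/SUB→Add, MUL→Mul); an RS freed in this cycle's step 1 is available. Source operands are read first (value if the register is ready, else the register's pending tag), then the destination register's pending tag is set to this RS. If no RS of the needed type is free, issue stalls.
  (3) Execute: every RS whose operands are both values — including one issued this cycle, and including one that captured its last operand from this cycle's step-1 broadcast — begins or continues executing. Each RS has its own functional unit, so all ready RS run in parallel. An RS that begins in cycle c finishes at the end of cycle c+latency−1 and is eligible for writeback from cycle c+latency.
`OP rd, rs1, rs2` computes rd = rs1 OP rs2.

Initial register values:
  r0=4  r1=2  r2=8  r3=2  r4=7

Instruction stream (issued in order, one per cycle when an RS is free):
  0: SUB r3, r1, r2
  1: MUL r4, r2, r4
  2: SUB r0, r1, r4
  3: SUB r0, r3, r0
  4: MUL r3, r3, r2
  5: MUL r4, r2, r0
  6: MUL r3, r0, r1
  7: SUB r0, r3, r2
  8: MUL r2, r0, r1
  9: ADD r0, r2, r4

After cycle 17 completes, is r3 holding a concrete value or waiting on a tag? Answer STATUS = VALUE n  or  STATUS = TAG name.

STATUS = TAG Mul2

cycle 1: issue SUB r3<-Add1 // r0:4,r1:2,r2:8,r3:Add1,r4:7
cycle 2: issue MUL r4<-Mul1 // r0:4,r1:2,r2:8,r3:Add1,r4:Mul1
cycle 3: issue SUB r0<-Add2 // r0:Add2,r1:2,r2:8,r3:Add1,r4:Mul1
cycle 4: CDB Add1=-6; issue SUB r0<-Add1 // r0:Add1,r1:2,r2:8,r3:-6,r4:Mul1
cycle 5: issue MUL r3<-Mul2 // r0:Add1,r1:2,r2:8,r3:Mul2,r4:Mul1
cycle 6: stall // r0:Add1,r1:2,r2:8,r3:Mul2,r4:Mul1
cycle 7: CDB Mul1=56; issue MUL r4<-Mul1 // r0:Add1,r1:2,r2:8,r3:Mul2,r4:Mul1
cycle 8: stall // r0:Add1,r1:2,r2:8,r3:Mul2,r4:Mul1
cycle 9: stall // r0:Add1,r1:2,r2:8,r3:Mul2,r4:Mul1
cycle 10: CDB Add2=-54; stall // r0:Add1,r1:2,r2:8,r3:Mul2,r4:Mul1
cycle 11: CDB Mul2=-48; issue MUL r3<-Mul2 // r0:Add1,r1:2,r2:8,r3:Mul2,r4:Mul1
cycle 12: issue SUB r0<-Add2 // r0:Add2,r1:2,r2:8,r3:Mul2,r4:Mul1
cycle 13: CDB Add1=48; stall // r0:Add2,r1:2,r2:8,r3:Mul2,r4:Mul1
cycle 14: stall // r0:Add2,r1:2,r2:8,r3:Mul2,r4:Mul1
cycle 15: stall // r0:Add2,r1:2,r2:8,r3:Mul2,r4:Mul1
cycle 16: stall // r0:Add2,r1:2,r2:8,r3:Mul2,r4:Mul1
cycle 17: stall // r0:Add2,r1:2,r2:8,r3:Mul2,r4:Mul1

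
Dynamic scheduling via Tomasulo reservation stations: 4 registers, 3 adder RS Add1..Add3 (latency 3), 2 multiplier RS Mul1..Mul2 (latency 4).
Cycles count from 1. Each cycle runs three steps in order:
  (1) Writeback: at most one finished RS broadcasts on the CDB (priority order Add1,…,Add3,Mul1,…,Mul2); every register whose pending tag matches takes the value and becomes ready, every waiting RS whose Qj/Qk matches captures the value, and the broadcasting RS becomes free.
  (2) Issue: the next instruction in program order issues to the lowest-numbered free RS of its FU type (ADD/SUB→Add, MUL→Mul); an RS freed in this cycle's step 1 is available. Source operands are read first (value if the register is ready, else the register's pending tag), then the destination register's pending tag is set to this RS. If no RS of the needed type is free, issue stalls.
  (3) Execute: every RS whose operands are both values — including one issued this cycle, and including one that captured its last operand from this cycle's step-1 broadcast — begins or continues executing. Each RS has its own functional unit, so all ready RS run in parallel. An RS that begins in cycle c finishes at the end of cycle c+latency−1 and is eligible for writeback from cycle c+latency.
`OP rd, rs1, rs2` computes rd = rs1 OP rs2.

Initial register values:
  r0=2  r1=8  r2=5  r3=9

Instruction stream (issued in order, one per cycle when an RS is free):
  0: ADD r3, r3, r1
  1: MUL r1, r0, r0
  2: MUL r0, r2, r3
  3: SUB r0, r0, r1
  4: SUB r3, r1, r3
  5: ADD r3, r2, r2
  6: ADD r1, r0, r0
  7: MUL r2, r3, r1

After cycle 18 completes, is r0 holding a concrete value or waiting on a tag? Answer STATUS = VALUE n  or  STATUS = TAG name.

  c1: issue ADD r3<-Add1  regs: r0:2,r1:8,r2:5,r3:Add1
  c2: issue MUL r1<-Mul1  regs: r0:2,r1:Mul1,r2:5,r3:Add1
  c3: issue MUL r0<-Mul2  regs: r0:Mul2,r1:Mul1,r2:5,r3:Add1
  c4: CDB Add1=17; issue SUB r0<-Add1  regs: r0:Add1,r1:Mul1,r2:5,r3:17
  c5: issue SUB r3<-Add2  regs: r0:Add1,r1:Mul1,r2:5,r3:Add2
  c6: CDB Mul1=4; issue ADD r3<-Add3  regs: r0:Add1,r1:4,r2:5,r3:Add3
  c7: stall  regs: r0:Add1,r1:4,r2:5,r3:Add3
  c8: CDB Mul2=85; stall  regs: r0:Add1,r1:4,r2:5,r3:Add3
  c9: CDB Add2=-13; issue ADD r1<-Add2  regs: r0:Add1,r1:Add2,r2:5,r3:Add3
  c10: CDB Add3=10; issue MUL r2<-Mul1  regs: r0:Add1,r1:Add2,r2:Mul1,r3:10
  c11: CDB Add1=81  regs: r0:81,r1:Add2,r2:Mul1,r3:10
  c12: -  regs: r0:81,r1:Add2,r2:Mul1,r3:10
  c13: -  regs: r0:81,r1:Add2,r2:Mul1,r3:10
  c14: CDB Add2=162  regs: r0:81,r1:162,r2:Mul1,r3:10
  c15: -  regs: r0:81,r1:162,r2:Mul1,r3:10
  c16: -  regs: r0:81,r1:162,r2:Mul1,r3:10
  c17: -  regs: r0:81,r1:162,r2:Mul1,r3:10
  c18: CDB Mul1=1620  regs: r0:81,r1:162,r2:1620,r3:10

STATUS = VALUE 81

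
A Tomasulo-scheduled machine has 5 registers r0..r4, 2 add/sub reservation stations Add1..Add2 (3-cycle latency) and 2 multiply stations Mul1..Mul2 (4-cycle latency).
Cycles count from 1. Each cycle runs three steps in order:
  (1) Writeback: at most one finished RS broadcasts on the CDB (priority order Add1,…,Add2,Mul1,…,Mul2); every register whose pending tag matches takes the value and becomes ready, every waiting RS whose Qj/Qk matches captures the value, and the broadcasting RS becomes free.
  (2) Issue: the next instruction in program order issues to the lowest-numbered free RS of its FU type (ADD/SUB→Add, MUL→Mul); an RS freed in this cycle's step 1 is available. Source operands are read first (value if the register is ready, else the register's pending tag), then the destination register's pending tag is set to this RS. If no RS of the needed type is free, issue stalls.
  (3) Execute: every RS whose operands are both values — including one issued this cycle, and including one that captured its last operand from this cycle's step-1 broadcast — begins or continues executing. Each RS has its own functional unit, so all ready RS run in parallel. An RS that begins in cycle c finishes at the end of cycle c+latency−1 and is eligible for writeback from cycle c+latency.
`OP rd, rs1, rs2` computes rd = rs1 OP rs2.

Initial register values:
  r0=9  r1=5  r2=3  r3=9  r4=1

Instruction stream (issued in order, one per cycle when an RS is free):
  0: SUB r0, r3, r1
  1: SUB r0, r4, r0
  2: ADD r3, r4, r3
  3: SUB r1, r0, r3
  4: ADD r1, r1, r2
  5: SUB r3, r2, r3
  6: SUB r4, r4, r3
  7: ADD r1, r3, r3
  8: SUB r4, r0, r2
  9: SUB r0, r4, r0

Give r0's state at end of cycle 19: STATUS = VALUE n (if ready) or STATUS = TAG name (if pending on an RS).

STATUS = TAG Add2

c1: issue SUB r0<-Add1 | r0:Add1,r1:5,r2:3,r3:9,r4:1
c2: issue SUB r0<-Add2 | r0:Add2,r1:5,r2:3,r3:9,r4:1
c3: stall | r0:Add2,r1:5,r2:3,r3:9,r4:1
c4: CDB Add1=4; issue ADD r3<-Add1 | r0:Add2,r1:5,r2:3,r3:Add1,r4:1
c5: stall | r0:Add2,r1:5,r2:3,r3:Add1,r4:1
c6: stall | r0:Add2,r1:5,r2:3,r3:Add1,r4:1
c7: CDB Add1=10; issue SUB r1<-Add1 | r0:Add2,r1:Add1,r2:3,r3:10,r4:1
c8: CDB Add2=-3; issue ADD r1<-Add2 | r0:-3,r1:Add2,r2:3,r3:10,r4:1
c9: stall | r0:-3,r1:Add2,r2:3,r3:10,r4:1
c10: stall | r0:-3,r1:Add2,r2:3,r3:10,r4:1
c11: CDB Add1=-13; issue SUB r3<-Add1 | r0:-3,r1:Add2,r2:3,r3:Add1,r4:1
c12: stall | r0:-3,r1:Add2,r2:3,r3:Add1,r4:1
c13: stall | r0:-3,r1:Add2,r2:3,r3:Add1,r4:1
c14: CDB Add1=-7; issue SUB r4<-Add1 | r0:-3,r1:Add2,r2:3,r3:-7,r4:Add1
c15: CDB Add2=-10; issue ADD r1<-Add2 | r0:-3,r1:Add2,r2:3,r3:-7,r4:Add1
c16: stall | r0:-3,r1:Add2,r2:3,r3:-7,r4:Add1
c17: CDB Add1=8; issue SUB r4<-Add1 | r0:-3,r1:Add2,r2:3,r3:-7,r4:Add1
c18: CDB Add2=-14; issue SUB r0<-Add2 | r0:Add2,r1:-14,r2:3,r3:-7,r4:Add1
c19: - | r0:Add2,r1:-14,r2:3,r3:-7,r4:Add1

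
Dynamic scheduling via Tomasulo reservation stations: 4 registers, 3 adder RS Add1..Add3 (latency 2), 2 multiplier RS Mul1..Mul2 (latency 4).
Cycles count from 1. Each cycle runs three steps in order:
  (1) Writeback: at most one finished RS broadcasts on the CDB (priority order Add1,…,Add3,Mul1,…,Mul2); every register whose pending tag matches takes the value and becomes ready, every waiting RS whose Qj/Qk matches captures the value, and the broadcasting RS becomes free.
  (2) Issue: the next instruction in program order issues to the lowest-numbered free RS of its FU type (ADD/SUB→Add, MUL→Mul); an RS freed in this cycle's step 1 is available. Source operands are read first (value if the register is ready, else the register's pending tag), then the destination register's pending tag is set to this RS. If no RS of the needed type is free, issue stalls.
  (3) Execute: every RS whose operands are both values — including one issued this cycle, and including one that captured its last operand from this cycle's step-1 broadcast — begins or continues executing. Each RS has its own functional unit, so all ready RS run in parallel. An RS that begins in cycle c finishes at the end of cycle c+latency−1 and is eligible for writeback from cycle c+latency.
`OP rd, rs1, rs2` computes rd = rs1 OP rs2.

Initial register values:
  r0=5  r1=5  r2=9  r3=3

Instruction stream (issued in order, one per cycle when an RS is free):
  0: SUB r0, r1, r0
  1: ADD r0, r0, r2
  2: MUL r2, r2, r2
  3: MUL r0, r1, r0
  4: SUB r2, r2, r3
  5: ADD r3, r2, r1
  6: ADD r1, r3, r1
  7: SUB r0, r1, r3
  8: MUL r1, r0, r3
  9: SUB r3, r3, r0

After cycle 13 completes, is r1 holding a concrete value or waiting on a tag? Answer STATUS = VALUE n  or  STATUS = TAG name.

cycle 1: issue SUB r0<-Add1 // r0:Add1,r1:5,r2:9,r3:3
cycle 2: issue ADD r0<-Add2 // r0:Add2,r1:5,r2:9,r3:3
cycle 3: CDB Add1=0; issue MUL r2<-Mul1 // r0:Add2,r1:5,r2:Mul1,r3:3
cycle 4: issue MUL r0<-Mul2 // r0:Mul2,r1:5,r2:Mul1,r3:3
cycle 5: CDB Add2=9; issue SUB r2<-Add1 // r0:Mul2,r1:5,r2:Add1,r3:3
cycle 6: issue ADD r3<-Add2 // r0:Mul2,r1:5,r2:Add1,r3:Add2
cycle 7: CDB Mul1=81; issue ADD r1<-Add3 // r0:Mul2,r1:Add3,r2:Add1,r3:Add2
cycle 8: stall // r0:Mul2,r1:Add3,r2:Add1,r3:Add2
cycle 9: CDB Add1=78; issue SUB r0<-Add1 // r0:Add1,r1:Add3,r2:78,r3:Add2
cycle 10: CDB Mul2=45; issue MUL r1<-Mul1 // r0:Add1,r1:Mul1,r2:78,r3:Add2
cycle 11: CDB Add2=83; issue SUB r3<-Add2 // r0:Add1,r1:Mul1,r2:78,r3:Add2
cycle 12: - // r0:Add1,r1:Mul1,r2:78,r3:Add2
cycle 13: CDB Add3=88 // r0:Add1,r1:Mul1,r2:78,r3:Add2

STATUS = TAG Mul1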